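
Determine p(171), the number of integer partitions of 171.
301384802048

p(n) counts ways to write n as a sum of positive integers (order ignored).
Euler's pentagonal recurrence: p(k) = p(k-1) + p(k-2) - p(k-5) - p(k-7) + p(k-12) + p(k-15) - ... (offsets j(3j∓1)/2, signs ++--, p(0)=1, p(<0)=0).
DP table for k = 0..170: p(0)=1, p(1)=1, p(2)=2, p(3)=3, p(4)=5, p(5)=7, p(6)=11, p(7)=15, p(8)=22, p(9)=30, p(10)=42, p(11)=56, p(12)=77, p(13)=101, p(14)=135, p(15)=176, p(16)=231, p(17)=297, p(18)=385, p(19)=490, p(20)=627, p(21)=792, p(22)=1002, p(23)=1255, p(24)=1575, p(25)=1958, p(26)=2436, p(27)=3010, p(28)=3718, p(29)=4565, p(30)=5604, p(31)=6842, p(32)=8349, p(33)=10143, p(34)=12310, p(35)=14883, p(36)=17977, p(37)=21637, p(38)=26015, p(39)=31185, p(40)=37338, p(41)=44583, p(42)=53174, p(43)=63261, p(44)=75175, p(45)=89134, p(46)=105558, p(47)=124754, p(48)=147273, p(49)=173525, p(50)=204226, p(51)=239943, p(52)=281589, p(53)=329931, p(54)=386155, p(55)=451276, p(56)=526823, p(57)=614154, p(58)=715220, p(59)=831820, p(60)=966467, p(61)=1121505, p(62)=1300156, p(63)=1505499, p(64)=1741630, p(65)=2012558, p(66)=2323520, p(67)=2679689, p(68)=3087735, p(69)=3554345, p(70)=4087968, p(71)=4697205, p(72)=5392783, p(73)=6185689, p(74)=7089500, p(75)=8118264, p(76)=9289091, p(77)=10619863, p(78)=12132164, p(79)=13848650, p(80)=15796476, p(81)=18004327, p(82)=20506255, p(83)=23338469, p(84)=26543660, p(85)=30167357, p(86)=34262962, p(87)=38887673, p(88)=44108109, p(89)=49995925, p(90)=56634173, p(91)=64112359, p(92)=72533807, p(93)=82010177, p(94)=92669720, p(95)=104651419, p(96)=118114304, p(97)=133230930, p(98)=150198136, p(99)=169229875, p(100)=190569292, p(101)=214481126, p(102)=241265379, p(103)=271248950, p(104)=304801365, p(105)=342325709, p(106)=384276336, p(107)=431149389, p(108)=483502844, p(109)=541946240, p(110)=607163746, p(111)=679903203, p(112)=761002156, p(113)=851376628, p(114)=952050665, p(115)=1064144451, p(116)=1188908248, p(117)=1327710076, p(118)=1482074143, p(119)=1653668665, p(120)=1844349560, p(121)=2056148051, p(122)=2291320912, p(123)=2552338241, p(124)=2841940500, p(125)=3163127352, p(126)=3519222692, p(127)=3913864295, p(128)=4351078600, p(129)=4835271870, p(130)=5371315400, p(131)=5964539504, p(132)=6620830889, p(133)=7346629512, p(134)=8149040695, p(135)=9035836076, p(136)=10015581680, p(137)=11097645016, p(138)=12292341831, p(139)=13610949895, p(140)=15065878135, p(141)=16670689208, p(142)=18440293320, p(143)=20390982757, p(144)=22540654445, p(145)=24908858009, p(146)=27517052599, p(147)=30388671978, p(148)=33549419497, p(149)=37027355200, p(150)=40853235313, p(151)=45060624582, p(152)=49686288421, p(153)=54770336324, p(154)=60356673280, p(155)=66493182097, p(156)=73232243759, p(157)=80630964769, p(158)=88751778802, p(159)=97662728555, p(160)=107438159466, p(161)=118159068427, p(162)=129913904637, p(163)=142798995930, p(164)=156919475295, p(165)=172389800255, p(166)=189334822579, p(167)=207890420102, p(168)=228204732751, p(169)=250438925115, p(170)=274768617130.
Final step: p(171) = p(170) + p(169) - p(166) - p(164) + p(159) + p(156) - p(149) - p(145) + p(136) + p(131) - p(120) - p(114) + p(101) + p(94) - p(79) - p(71) + p(54) + p(45) - p(26) - p(16)
= 274768617130 + 250438925115 - 189334822579 - 156919475295 + 97662728555 + 73232243759 - 37027355200 - 24908858009 + 10015581680 + 5964539504 - 1844349560 - 952050665 + 214481126 + 92669720 - 13848650 - 4697205 + 386155 + 89134 - 2436 - 231
= 301384802048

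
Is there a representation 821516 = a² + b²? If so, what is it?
Not possible

Factorization: 821516 = 2^2 × 59^3
By Fermat: n is sum of two squares iff every prime p ≡ 3 (mod 4) appears to even power.
Prime(s) ≡ 3 (mod 4) with odd exponent: [(59, 3)]
Therefore 821516 cannot be expressed as a² + b².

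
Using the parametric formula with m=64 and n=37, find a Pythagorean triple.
(2727, 4736, 5465)

Euclid's formula: a = m² - n², b = 2mn, c = m² + n²
m = 64, n = 37
a = 64² - 37² = 4096 - 1369 = 2727
b = 2 × 64 × 37 = 4736
c = 64² + 37² = 4096 + 1369 = 5465
Verification: 2727² + 4736² = 7436529 + 22429696 = 29866225 = 5465² ✓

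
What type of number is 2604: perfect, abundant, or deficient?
abundant

Proper divisors of 2604: sum = 1 + 2 + 3 + 4 + 6 + 7 + 12 + 14 + ... + 434 + 651 + 868 + 1302 (23 divisors) = 4564
Since 4564 > 2604, 2604 is abundant.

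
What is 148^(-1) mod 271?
141

gcd(148, 271) = 1, so the inverse exists.
Extended Euclidean algorithm on (271, 148):
271 = 1 × 148 + 123  ⟹  123 = (1)·271 + (-1)·148
148 = 1 × 123 + 25  ⟹  25 = (-1)·271 + (2)·148
123 = 4 × 25 + 23  ⟹  23 = (5)·271 + (-9)·148
25 = 1 × 23 + 2  ⟹  2 = (-6)·271 + (11)·148
23 = 11 × 2 + 1  ⟹  1 = (71)·271 + (-130)·148
So (-130)·148 ≡ 1 (mod 271), i.e. 148^(-1) ≡ -130 ≡ 141 (mod 271).
Check: 148 × 141 = 20868 ≡ 1 (mod 271)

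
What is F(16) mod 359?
269

Matrix identity: Q^n = [[F_(n+1), F_n], [F_n, F_(n-1)]] with Q = [[1,1],[1,0]].
n = 16 = 10000₂. Square-and-multiply, entries mod 359:
Q^1 = [[1,1],[1,0]]
Q^2 = (Q^1)² = [[2,1],[1,1]]
Q^4 = (Q^2)² = [[5,3],[3,2]]
Q^8 = (Q^4)² = [[34,21],[21,13]]
Q^16 = (Q^8)² = [[161,269],[269,251]]
F_16 mod 359 = Q^16[0][1] = 269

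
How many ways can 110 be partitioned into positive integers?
607163746

p(n) counts ways to write n as a sum of positive integers (order ignored).
Euler's pentagonal recurrence: p(k) = p(k-1) + p(k-2) - p(k-5) - p(k-7) + p(k-12) + p(k-15) - ... (offsets j(3j∓1)/2, signs ++--, p(0)=1, p(<0)=0).
DP table for k = 0..109: p(0)=1, p(1)=1, p(2)=2, p(3)=3, p(4)=5, p(5)=7, p(6)=11, p(7)=15, p(8)=22, p(9)=30, p(10)=42, p(11)=56, p(12)=77, p(13)=101, p(14)=135, p(15)=176, p(16)=231, p(17)=297, p(18)=385, p(19)=490, p(20)=627, p(21)=792, p(22)=1002, p(23)=1255, p(24)=1575, p(25)=1958, p(26)=2436, p(27)=3010, p(28)=3718, p(29)=4565, p(30)=5604, p(31)=6842, p(32)=8349, p(33)=10143, p(34)=12310, p(35)=14883, p(36)=17977, p(37)=21637, p(38)=26015, p(39)=31185, p(40)=37338, p(41)=44583, p(42)=53174, p(43)=63261, p(44)=75175, p(45)=89134, p(46)=105558, p(47)=124754, p(48)=147273, p(49)=173525, p(50)=204226, p(51)=239943, p(52)=281589, p(53)=329931, p(54)=386155, p(55)=451276, p(56)=526823, p(57)=614154, p(58)=715220, p(59)=831820, p(60)=966467, p(61)=1121505, p(62)=1300156, p(63)=1505499, p(64)=1741630, p(65)=2012558, p(66)=2323520, p(67)=2679689, p(68)=3087735, p(69)=3554345, p(70)=4087968, p(71)=4697205, p(72)=5392783, p(73)=6185689, p(74)=7089500, p(75)=8118264, p(76)=9289091, p(77)=10619863, p(78)=12132164, p(79)=13848650, p(80)=15796476, p(81)=18004327, p(82)=20506255, p(83)=23338469, p(84)=26543660, p(85)=30167357, p(86)=34262962, p(87)=38887673, p(88)=44108109, p(89)=49995925, p(90)=56634173, p(91)=64112359, p(92)=72533807, p(93)=82010177, p(94)=92669720, p(95)=104651419, p(96)=118114304, p(97)=133230930, p(98)=150198136, p(99)=169229875, p(100)=190569292, p(101)=214481126, p(102)=241265379, p(103)=271248950, p(104)=304801365, p(105)=342325709, p(106)=384276336, p(107)=431149389, p(108)=483502844, p(109)=541946240.
Final step: p(110) = p(109) + p(108) - p(105) - p(103) + p(98) + p(95) - p(88) - p(84) + p(75) + p(70) - p(59) - p(53) + p(40) + p(33) - p(18) - p(10)
= 541946240 + 483502844 - 342325709 - 271248950 + 150198136 + 104651419 - 44108109 - 26543660 + 8118264 + 4087968 - 831820 - 329931 + 37338 + 10143 - 385 - 42
= 607163746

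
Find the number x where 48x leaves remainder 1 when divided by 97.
95

gcd(48, 97) = 1, so the inverse exists.
Extended Euclidean algorithm on (97, 48):
97 = 2 × 48 + 1  ⟹  1 = (1)·97 + (-2)·48
So (-2)·48 ≡ 1 (mod 97), i.e. 48^(-1) ≡ -2 ≡ 95 (mod 97).
Check: 48 × 95 = 4560 ≡ 1 (mod 97)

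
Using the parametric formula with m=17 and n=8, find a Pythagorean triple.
(225, 272, 353)

Euclid's formula: a = m² - n², b = 2mn, c = m² + n²
m = 17, n = 8
a = 17² - 8² = 289 - 64 = 225
b = 2 × 17 × 8 = 272
c = 17² + 8² = 289 + 64 = 353
Verification: 225² + 272² = 50625 + 73984 = 124609 = 353² ✓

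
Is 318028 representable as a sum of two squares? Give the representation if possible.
Not possible

Factorization: 318028 = 2^2 × 43^3
By Fermat: n is sum of two squares iff every prime p ≡ 3 (mod 4) appears to even power.
Prime(s) ≡ 3 (mod 4) with odd exponent: [(43, 3)]
Therefore 318028 cannot be expressed as a² + b².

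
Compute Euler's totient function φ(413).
348

413 = 7 × 59
φ(n) = n × ∏(1 - 1/p) for each prime p dividing n
φ(413) = 413 × (1 - 1/7) × (1 - 1/59) = 348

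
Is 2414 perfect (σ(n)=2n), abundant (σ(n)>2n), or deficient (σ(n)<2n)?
deficient

Proper divisors of 2414: sum = 1 + 2 + 17 + 34 + 71 + 142 + 1207 = 1474
Since 1474 < 2414, 2414 is deficient.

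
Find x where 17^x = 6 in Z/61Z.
41

Baby-step giant-step with step n = ⌈√61⌉ = 8.
Baby steps 17^j mod 61 (j:value) for j=0..7: 0:1, 1:17, 2:45, 3:33, 4:12, 5:21, 6:52, 7:30.
Giant-step multiplier: 17^(-8) ≡ 17^(60-8) = 17^52 ≡ 25 (mod 61).
Giant steps γ_i = 6·25^i mod 61: γ_0=6, γ_1=28, γ_2=29, γ_3=54, γ_4=8, γ_5=17 (in table at j=1).
x = i·n + j = 5·8 + 1 = 41.
Check: 17^41 ≡ 6 (mod 61).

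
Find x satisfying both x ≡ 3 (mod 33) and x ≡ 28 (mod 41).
69

Using Chinese Remainder Theorem:
M = 33 × 41 = 1353
M1 = 41, M2 = 33
y1 = 41^(-1) mod 33 = 29
y2 = 33^(-1) mod 41 = 5
x = (3×41×29 + 28×33×5) mod 1353 = 69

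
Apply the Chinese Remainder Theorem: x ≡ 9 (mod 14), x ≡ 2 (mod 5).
37

Using Chinese Remainder Theorem:
M = 14 × 5 = 70
M1 = 5, M2 = 14
y1 = 5^(-1) mod 14 = 3
y2 = 14^(-1) mod 5 = 4
x = (9×5×3 + 2×14×4) mod 70 = 37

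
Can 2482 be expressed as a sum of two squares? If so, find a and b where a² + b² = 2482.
9² + 49² (a=9, b=49)

Factorization: 2482 = 2 × 17 × 73
By Fermat: n is sum of two squares iff every prime p ≡ 3 (mod 4) appears to even power.
All primes ≡ 3 (mod 4) appear to even power.
Search a = 0, 1, 2, … for 2482 - a² a perfect square: first hit at a = 9: 2482 - 81 = 2401 = 49².
2482 = 9² + 49² = 81 + 2401 ✓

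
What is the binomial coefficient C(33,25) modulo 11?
0

Using Lucas' theorem:
Write n=33 and k=25 in base 11:
n in base 11: [3, 0]
k in base 11: [2, 3]
C(33,25) mod 11 = ∏ C(n_i, k_i) mod 11
Digit binomials (mod 11): C(3,2) = 3; C(0,3) = 0 (k_i > n_i)
Product: 3 × 0 = 0 ≡ 0 (mod 11)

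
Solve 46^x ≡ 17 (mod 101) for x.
90

Baby-step giant-step with step n = ⌈√101⌉ = 11.
Baby steps 46^j mod 101 (j:value) for j=0..10: 0:1, 1:46, 2:96, 3:73, 4:25, 5:39, 6:77, 7:7, 8:19, 9:66, 10:6.
Giant-step multiplier: 46^(-11) ≡ 46^(100-11) = 46^89 ≡ 86 (mod 101).
Giant steps γ_i = 17·86^i mod 101: γ_0=17, γ_1=48, γ_2=88, γ_3=94, γ_4=4, γ_5=41, γ_6=92, γ_7=34, γ_8=96 (in table at j=2).
x = i·n + j = 8·11 + 2 = 90.
Check: 46^90 ≡ 17 (mod 101).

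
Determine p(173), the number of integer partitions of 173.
362326859895

p(n) counts ways to write n as a sum of positive integers (order ignored).
Euler's pentagonal recurrence: p(k) = p(k-1) + p(k-2) - p(k-5) - p(k-7) + p(k-12) + p(k-15) - ... (offsets j(3j∓1)/2, signs ++--, p(0)=1, p(<0)=0).
DP table for k = 0..172: p(0)=1, p(1)=1, p(2)=2, p(3)=3, p(4)=5, p(5)=7, p(6)=11, p(7)=15, p(8)=22, p(9)=30, p(10)=42, p(11)=56, p(12)=77, p(13)=101, p(14)=135, p(15)=176, p(16)=231, p(17)=297, p(18)=385, p(19)=490, p(20)=627, p(21)=792, p(22)=1002, p(23)=1255, p(24)=1575, p(25)=1958, p(26)=2436, p(27)=3010, p(28)=3718, p(29)=4565, p(30)=5604, p(31)=6842, p(32)=8349, p(33)=10143, p(34)=12310, p(35)=14883, p(36)=17977, p(37)=21637, p(38)=26015, p(39)=31185, p(40)=37338, p(41)=44583, p(42)=53174, p(43)=63261, p(44)=75175, p(45)=89134, p(46)=105558, p(47)=124754, p(48)=147273, p(49)=173525, p(50)=204226, p(51)=239943, p(52)=281589, p(53)=329931, p(54)=386155, p(55)=451276, p(56)=526823, p(57)=614154, p(58)=715220, p(59)=831820, p(60)=966467, p(61)=1121505, p(62)=1300156, p(63)=1505499, p(64)=1741630, p(65)=2012558, p(66)=2323520, p(67)=2679689, p(68)=3087735, p(69)=3554345, p(70)=4087968, p(71)=4697205, p(72)=5392783, p(73)=6185689, p(74)=7089500, p(75)=8118264, p(76)=9289091, p(77)=10619863, p(78)=12132164, p(79)=13848650, p(80)=15796476, p(81)=18004327, p(82)=20506255, p(83)=23338469, p(84)=26543660, p(85)=30167357, p(86)=34262962, p(87)=38887673, p(88)=44108109, p(89)=49995925, p(90)=56634173, p(91)=64112359, p(92)=72533807, p(93)=82010177, p(94)=92669720, p(95)=104651419, p(96)=118114304, p(97)=133230930, p(98)=150198136, p(99)=169229875, p(100)=190569292, p(101)=214481126, p(102)=241265379, p(103)=271248950, p(104)=304801365, p(105)=342325709, p(106)=384276336, p(107)=431149389, p(108)=483502844, p(109)=541946240, p(110)=607163746, p(111)=679903203, p(112)=761002156, p(113)=851376628, p(114)=952050665, p(115)=1064144451, p(116)=1188908248, p(117)=1327710076, p(118)=1482074143, p(119)=1653668665, p(120)=1844349560, p(121)=2056148051, p(122)=2291320912, p(123)=2552338241, p(124)=2841940500, p(125)=3163127352, p(126)=3519222692, p(127)=3913864295, p(128)=4351078600, p(129)=4835271870, p(130)=5371315400, p(131)=5964539504, p(132)=6620830889, p(133)=7346629512, p(134)=8149040695, p(135)=9035836076, p(136)=10015581680, p(137)=11097645016, p(138)=12292341831, p(139)=13610949895, p(140)=15065878135, p(141)=16670689208, p(142)=18440293320, p(143)=20390982757, p(144)=22540654445, p(145)=24908858009, p(146)=27517052599, p(147)=30388671978, p(148)=33549419497, p(149)=37027355200, p(150)=40853235313, p(151)=45060624582, p(152)=49686288421, p(153)=54770336324, p(154)=60356673280, p(155)=66493182097, p(156)=73232243759, p(157)=80630964769, p(158)=88751778802, p(159)=97662728555, p(160)=107438159466, p(161)=118159068427, p(162)=129913904637, p(163)=142798995930, p(164)=156919475295, p(165)=172389800255, p(166)=189334822579, p(167)=207890420102, p(168)=228204732751, p(169)=250438925115, p(170)=274768617130, p(171)=301384802048, p(172)=330495499613.
Final step: p(173) = p(172) + p(171) - p(168) - p(166) + p(161) + p(158) - p(151) - p(147) + p(138) + p(133) - p(122) - p(116) + p(103) + p(96) - p(81) - p(73) + p(56) + p(47) - p(28) - p(18)
= 330495499613 + 301384802048 - 228204732751 - 189334822579 + 118159068427 + 88751778802 - 45060624582 - 30388671978 + 12292341831 + 7346629512 - 2291320912 - 1188908248 + 271248950 + 118114304 - 18004327 - 6185689 + 526823 + 124754 - 3718 - 385
= 362326859895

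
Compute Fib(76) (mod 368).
227

Matrix identity: Q^n = [[F_(n+1), F_n], [F_n, F_(n-1)]] with Q = [[1,1],[1,0]].
n = 76 = 1001100₂. Square-and-multiply, entries mod 368:
Q^1 = [[1,1],[1,0]]
Q^2 = (Q^1)² = [[2,1],[1,1]]
Q^4 = (Q^2)² = [[5,3],[3,2]]
Q^9 = (Q^4)²·Q = [[55,34],[34,21]]
Q^19 = (Q^9)²·Q = [[141,133],[133,8]]
Q^38 = (Q^19)² = [[34,313],[313,89]]
Q^76 = (Q^38)² = [[133,227],[227,274]]
F_76 mod 368 = Q^76[0][1] = 227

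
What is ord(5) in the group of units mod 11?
5

11 is prime, so ord(5) divides φ(11) = 10.
Divisors of 10: 1, 2, 5, 10.
Repeated squaring: 5^1 ≡ 5, 5^2 ≡ 3, 5^4 ≡ 9, 5^8 ≡ 4 (mod 11).
Test 5^d mod 11 for each divisor d in increasing order:
5^1 ≡ 5
5^2 ≡ 3
5^5 = 5^4·5^1 ≡ 1  ← first divisor giving 1
The order is 5.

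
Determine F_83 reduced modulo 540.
197

Matrix identity: Q^n = [[F_(n+1), F_n], [F_n, F_(n-1)]] with Q = [[1,1],[1,0]].
n = 83 = 1010011₂. Square-and-multiply, entries mod 540:
Q^1 = [[1,1],[1,0]]
Q^2 = (Q^1)² = [[2,1],[1,1]]
Q^5 = (Q^2)²·Q = [[8,5],[5,3]]
Q^10 = (Q^5)² = [[89,55],[55,34]]
Q^20 = (Q^10)² = [[146,285],[285,401]]
Q^41 = (Q^20)²·Q = [[316,481],[481,375]]
Q^83 = (Q^41)²·Q = [[468,197],[197,271]]
F_83 mod 540 = Q^83[0][1] = 197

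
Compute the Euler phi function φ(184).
88

184 = 2^3 × 23
φ(n) = n × ∏(1 - 1/p) for each prime p dividing n
φ(184) = 184 × (1 - 1/2) × (1 - 1/23) = 88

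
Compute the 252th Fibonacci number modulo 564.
420

Matrix identity: Q^n = [[F_(n+1), F_n], [F_n, F_(n-1)]] with Q = [[1,1],[1,0]].
n = 252 = 11111100₂. Square-and-multiply, entries mod 564:
Q^1 = [[1,1],[1,0]]
Q^3 = (Q^1)²·Q = [[3,2],[2,1]]
Q^7 = (Q^3)²·Q = [[21,13],[13,8]]
Q^15 = (Q^7)²·Q = [[423,46],[46,377]]
Q^31 = (Q^15)²·Q = [[141,1],[1,140]]
Q^63 = (Q^31)²·Q = [[423,142],[142,281]]
Q^126 = (Q^63)² = [[1,140],[140,425]]
Q^252 = (Q^126)² = [[425,420],[420,5]]
F_252 mod 564 = Q^252[0][1] = 420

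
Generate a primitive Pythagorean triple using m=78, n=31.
(5123, 4836, 7045)

Euclid's formula: a = m² - n², b = 2mn, c = m² + n²
m = 78, n = 31
a = 78² - 31² = 6084 - 961 = 5123
b = 2 × 78 × 31 = 4836
c = 78² + 31² = 6084 + 961 = 7045
Verification: 5123² + 4836² = 26245129 + 23386896 = 49632025 = 7045² ✓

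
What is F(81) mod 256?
98

Matrix identity: Q^n = [[F_(n+1), F_n], [F_n, F_(n-1)]] with Q = [[1,1],[1,0]].
n = 81 = 1010001₂. Square-and-multiply, entries mod 256:
Q^1 = [[1,1],[1,0]]
Q^2 = (Q^1)² = [[2,1],[1,1]]
Q^5 = (Q^2)²·Q = [[8,5],[5,3]]
Q^10 = (Q^5)² = [[89,55],[55,34]]
Q^20 = (Q^10)² = [[194,109],[109,85]]
Q^40 = (Q^20)² = [[109,203],[203,162]]
Q^81 = (Q^40)²·Q = [[71,98],[98,229]]
F_81 mod 256 = Q^81[0][1] = 98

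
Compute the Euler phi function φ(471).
312

471 = 3 × 157
φ(n) = n × ∏(1 - 1/p) for each prime p dividing n
φ(471) = 471 × (1 - 1/3) × (1 - 1/157) = 312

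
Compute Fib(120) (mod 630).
0

Matrix identity: Q^n = [[F_(n+1), F_n], [F_n, F_(n-1)]] with Q = [[1,1],[1,0]].
n = 120 = 1111000₂. Square-and-multiply, entries mod 630:
Q^1 = [[1,1],[1,0]]
Q^3 = (Q^1)²·Q = [[3,2],[2,1]]
Q^7 = (Q^3)²·Q = [[21,13],[13,8]]
Q^15 = (Q^7)²·Q = [[357,610],[610,377]]
Q^30 = (Q^15)² = [[589,440],[440,149]]
Q^60 = (Q^30)² = [[611,270],[270,341]]
Q^120 = (Q^60)² = [[181,0],[0,181]]
F_120 mod 630 = Q^120[0][1] = 0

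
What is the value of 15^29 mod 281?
115

Repeated squaring. Binary of 29 = 11101.
15^1 ≡ 15 (mod 281); 15^2 ≡ 225 (mod 281); 15^4 ≡ 45 (mod 281); 15^8 ≡ 58 (mod 281); 15^16 ≡ 273 (mod 281)
15^29 = 15^1 × 15^4 × 15^8 × 15^16 ≡ 115 (mod 281)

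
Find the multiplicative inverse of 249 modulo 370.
159

gcd(249, 370) = 1, so the inverse exists.
Extended Euclidean algorithm on (370, 249):
370 = 1 × 249 + 121  ⟹  121 = (1)·370 + (-1)·249
249 = 2 × 121 + 7  ⟹  7 = (-2)·370 + (3)·249
121 = 17 × 7 + 2  ⟹  2 = (35)·370 + (-52)·249
7 = 3 × 2 + 1  ⟹  1 = (-107)·370 + (159)·249
So (159)·249 ≡ 1 (mod 370), i.e. 249^(-1) ≡ 159 (mod 370).
Check: 249 × 159 = 39591 ≡ 1 (mod 370)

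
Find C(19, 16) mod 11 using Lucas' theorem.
1

Using Lucas' theorem:
Write n=19 and k=16 in base 11:
n in base 11: [1, 8]
k in base 11: [1, 5]
C(19,16) mod 11 = ∏ C(n_i, k_i) mod 11
Digit binomials (mod 11): C(1,1) = 1; C(8,5) = 56 ≡ 1
Product: 1 × 1 = 1 ≡ 1 (mod 11)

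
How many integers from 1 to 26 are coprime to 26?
12

26 = 2 × 13
φ(n) = n × ∏(1 - 1/p) for each prime p dividing n
φ(26) = 26 × (1 - 1/2) × (1 - 1/13) = 12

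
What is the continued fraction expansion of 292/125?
[2; 2, 1, 41]

Euclidean algorithm steps:
292 = 2 × 125 + 42
125 = 2 × 42 + 41
42 = 1 × 41 + 1
41 = 41 × 1 + 0
Continued fraction: [2; 2, 1, 41]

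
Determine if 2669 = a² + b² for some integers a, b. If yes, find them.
13² + 50² (a=13, b=50)

Factorization: 2669 = 17 × 157
By Fermat: n is sum of two squares iff every prime p ≡ 3 (mod 4) appears to even power.
All primes ≡ 3 (mod 4) appear to even power.
Search a = 0, 1, 2, … for 2669 - a² a perfect square: first hit at a = 13: 2669 - 169 = 2500 = 50².
2669 = 13² + 50² = 169 + 2500 ✓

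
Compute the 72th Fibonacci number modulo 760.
304

Matrix identity: Q^n = [[F_(n+1), F_n], [F_n, F_(n-1)]] with Q = [[1,1],[1,0]].
n = 72 = 1001000₂. Square-and-multiply, entries mod 760:
Q^1 = [[1,1],[1,0]]
Q^2 = (Q^1)² = [[2,1],[1,1]]
Q^4 = (Q^2)² = [[5,3],[3,2]]
Q^9 = (Q^4)²·Q = [[55,34],[34,21]]
Q^18 = (Q^9)² = [[381,304],[304,77]]
Q^36 = (Q^18)² = [[457,152],[152,305]]
Q^72 = (Q^36)² = [[153,304],[304,609]]
F_72 mod 760 = Q^72[0][1] = 304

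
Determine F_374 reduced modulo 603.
287

Matrix identity: Q^n = [[F_(n+1), F_n], [F_n, F_(n-1)]] with Q = [[1,1],[1,0]].
n = 374 = 101110110₂. Square-and-multiply, entries mod 603:
Q^1 = [[1,1],[1,0]]
Q^2 = (Q^1)² = [[2,1],[1,1]]
Q^5 = (Q^2)²·Q = [[8,5],[5,3]]
Q^11 = (Q^5)²·Q = [[144,89],[89,55]]
Q^23 = (Q^11)²·Q = [[540,316],[316,224]]
Q^46 = (Q^23)² = [[109,224],[224,488]]
Q^93 = (Q^46)²·Q = [[413,551],[551,465]]
Q^187 = (Q^93)²·Q = [[384,212],[212,172]]
Q^374 = (Q^187)² = [[43,287],[287,359]]
F_374 mod 603 = Q^374[0][1] = 287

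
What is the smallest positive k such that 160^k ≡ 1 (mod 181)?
180

181 is prime, so ord(160) divides φ(181) = 180.
Divisors of 180: 1, 2, 3, 4, 5, 6, 9, 10, 12, 15, 18, 20, 30, 36, 45, 60, 90, 180.
Repeated squaring: 160^1 ≡ 160, 160^2 ≡ 79, 160^4 ≡ 87, 160^8 ≡ 148, 160^16 ≡ 3, 160^32 ≡ 9, 160^64 ≡ 81, 160^128 ≡ 45 (mod 181).
Test 160^d mod 181 for each divisor d in increasing order:
160^1 ≡ 160
160^2 ≡ 79
160^3 = 160^2·160^1 ≡ 151
160^4 ≡ 87
160^5 = 160^4·160^1 ≡ 164
160^6 = 160^4·160^2 ≡ 176
160^9 = 160^8·160^1 ≡ 150
160^10 = 160^8·160^2 ≡ 108
160^12 = 160^8·160^4 ≡ 25
160^15 = 160^8·160^4·160^2·160^1 ≡ 155
160^18 = 160^16·160^2 ≡ 56
160^20 = 160^16·160^4 ≡ 80
160^30 = 160^16·160^8·160^4·160^2 ≡ 133
160^36 = 160^32·160^4 ≡ 59
160^45 = 160^32·160^8·160^4·160^1 ≡ 162
160^60 = 160^32·160^16·160^8·160^4 ≡ 132
160^90 = 160^64·160^16·160^8·160^2 ≡ 180
160^180 = 160^128·160^32·160^16·160^4 ≡ 1  ← first divisor giving 1
The order is 180.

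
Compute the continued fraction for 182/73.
[2; 2, 36]

Euclidean algorithm steps:
182 = 2 × 73 + 36
73 = 2 × 36 + 1
36 = 36 × 1 + 0
Continued fraction: [2; 2, 36]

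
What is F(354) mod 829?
74

Matrix identity: Q^n = [[F_(n+1), F_n], [F_n, F_(n-1)]] with Q = [[1,1],[1,0]].
n = 354 = 101100010₂. Square-and-multiply, entries mod 829:
Q^1 = [[1,1],[1,0]]
Q^2 = (Q^1)² = [[2,1],[1,1]]
Q^5 = (Q^2)²·Q = [[8,5],[5,3]]
Q^11 = (Q^5)²·Q = [[144,89],[89,55]]
Q^22 = (Q^11)² = [[471,302],[302,169]]
Q^44 = (Q^22)² = [[512,123],[123,389]]
Q^88 = (Q^44)² = [[387,566],[566,650]]
Q^177 = (Q^88)²·Q = [[92,82],[82,10]]
Q^354 = (Q^177)² = [[266,74],[74,192]]
F_354 mod 829 = Q^354[0][1] = 74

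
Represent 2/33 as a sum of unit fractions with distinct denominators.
1/17 + 1/561

Greedy algorithm:
2/33: ceiling(33/2) = 17, use 1/17
1/561: ceiling(561/1) = 561, use 1/561
Result: 2/33 = 1/17 + 1/561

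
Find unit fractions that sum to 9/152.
1/17 + 1/2584

Greedy algorithm:
9/152: ceiling(152/9) = 17, use 1/17
1/2584: ceiling(2584/1) = 2584, use 1/2584
Result: 9/152 = 1/17 + 1/2584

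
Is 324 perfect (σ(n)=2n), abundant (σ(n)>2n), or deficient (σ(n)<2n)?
abundant

Proper divisors of 324: sum = 1 + 2 + 3 + 4 + 6 + 9 + 12 + 18 + 27 + 36 + 54 + 81 + 108 + 162 = 523
Since 523 > 324, 324 is abundant.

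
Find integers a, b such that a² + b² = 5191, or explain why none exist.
Not possible

Factorization: 5191 = 29 × 179
By Fermat: n is sum of two squares iff every prime p ≡ 3 (mod 4) appears to even power.
Prime(s) ≡ 3 (mod 4) with odd exponent: [(179, 1)]
Therefore 5191 cannot be expressed as a² + b².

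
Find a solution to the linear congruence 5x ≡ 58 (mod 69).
x ≡ 53 (mod 69)

gcd(5, 69) = 1, which divides 58, so solutions exist.
Find 5^(-1) mod 69 by the extended Euclidean algorithm:
69 = 13 × 5 + 4  ⟹  4 = (1)·69 + (-13)·5
5 = 1 × 4 + 1  ⟹  1 = (-1)·69 + (14)·5
So (14)·5 ≡ 1 (mod 69), i.e. 5^(-1) ≡ 14 (mod 69).
x ≡ 14 × 58 = 812 ≡ 53 (mod 69).
Check: 5 × 53 = 265 ≡ 58 (mod 69).
Unique solution: x ≡ 53 (mod 69)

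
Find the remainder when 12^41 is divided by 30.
12

Repeated squaring. Binary of 41 = 101001.
12^1 ≡ 12 (mod 30); 12^2 ≡ 24 (mod 30); 12^4 ≡ 6 (mod 30); 12^8 ≡ 6 (mod 30); 12^16 ≡ 6 (mod 30); 12^32 ≡ 6 (mod 30)
12^41 = 12^1 × 12^8 × 12^32 ≡ 12 (mod 30)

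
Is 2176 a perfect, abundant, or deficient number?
abundant

Proper divisors of 2176: sum = 1 + 2 + 4 + 8 + 16 + 17 + 32 + 34 + 64 + 68 + 128 + 136 + 272 + 544 + 1088 = 2414
Since 2414 > 2176, 2176 is abundant.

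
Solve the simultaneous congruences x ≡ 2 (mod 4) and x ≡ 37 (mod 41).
78

Using Chinese Remainder Theorem:
M = 4 × 41 = 164
M1 = 41, M2 = 4
y1 = 41^(-1) mod 4 = 1
y2 = 4^(-1) mod 41 = 31
x = (2×41×1 + 37×4×31) mod 164 = 78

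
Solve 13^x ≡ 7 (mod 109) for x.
28

Baby-step giant-step with step n = ⌈√109⌉ = 11.
Baby steps 13^j mod 109 (j:value) for j=0..10: 0:1, 1:13, 2:60, 3:17, 4:3, 5:39, 6:71, 7:51, 8:9, 9:8, 10:104.
Giant-step multiplier: 13^(-11) ≡ 13^(108-11) = 13^97 ≡ 57 (mod 109).
Giant steps γ_i = 7·57^i mod 109: γ_0=7, γ_1=72, γ_2=71 (in table at j=6).
x = i·n + j = 2·11 + 6 = 28.
Check: 13^28 ≡ 7 (mod 109).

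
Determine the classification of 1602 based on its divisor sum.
abundant

Proper divisors of 1602: sum = 1 + 2 + 3 + 6 + 9 + 18 + 89 + 178 + 267 + 534 + 801 = 1908
Since 1908 > 1602, 1602 is abundant.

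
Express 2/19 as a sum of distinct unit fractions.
1/10 + 1/190

Greedy algorithm:
2/19: ceiling(19/2) = 10, use 1/10
1/190: ceiling(190/1) = 190, use 1/190
Result: 2/19 = 1/10 + 1/190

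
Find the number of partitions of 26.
2436

p(n) counts ways to write n as a sum of positive integers (order ignored).
Euler's pentagonal recurrence: p(k) = p(k-1) + p(k-2) - p(k-5) - p(k-7) + p(k-12) + p(k-15) - ... (offsets j(3j∓1)/2, signs ++--, p(0)=1, p(<0)=0).
DP table for k = 0..25: p(0)=1, p(1)=1, p(2)=2, p(3)=3, p(4)=5, p(5)=7, p(6)=11, p(7)=15, p(8)=22, p(9)=30, p(10)=42, p(11)=56, p(12)=77, p(13)=101, p(14)=135, p(15)=176, p(16)=231, p(17)=297, p(18)=385, p(19)=490, p(20)=627, p(21)=792, p(22)=1002, p(23)=1255, p(24)=1575, p(25)=1958.
Final step: p(26) = p(25) + p(24) - p(21) - p(19) + p(14) + p(11) - p(4) - p(0)
= 1958 + 1575 - 792 - 490 + 135 + 56 - 5 - 1
= 2436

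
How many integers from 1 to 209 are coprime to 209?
180

209 = 11 × 19
φ(n) = n × ∏(1 - 1/p) for each prime p dividing n
φ(209) = 209 × (1 - 1/11) × (1 - 1/19) = 180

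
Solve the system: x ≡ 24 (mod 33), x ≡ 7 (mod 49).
1575

Using Chinese Remainder Theorem:
M = 33 × 49 = 1617
M1 = 49, M2 = 33
y1 = 49^(-1) mod 33 = 31
y2 = 33^(-1) mod 49 = 3
x = (24×49×31 + 7×33×3) mod 1617 = 1575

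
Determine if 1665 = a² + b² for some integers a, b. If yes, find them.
12² + 39² (a=12, b=39)

Factorization: 1665 = 3^2 × 5 × 37
By Fermat: n is sum of two squares iff every prime p ≡ 3 (mod 4) appears to even power.
All primes ≡ 3 (mod 4) appear to even power.
Search a = 0, 1, 2, … for 1665 - a² a perfect square: first hit at a = 12: 1665 - 144 = 1521 = 39².
1665 = 12² + 39² = 144 + 1521 ✓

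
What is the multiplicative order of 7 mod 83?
41

83 is prime, so ord(7) divides φ(83) = 82.
Divisors of 82: 1, 2, 41, 82.
Repeated squaring: 7^1 ≡ 7, 7^2 ≡ 49, 7^4 ≡ 77, 7^8 ≡ 36, 7^16 ≡ 51, 7^32 ≡ 28, 7^64 ≡ 37 (mod 83).
Test 7^d mod 83 for each divisor d in increasing order:
7^1 ≡ 7
7^2 ≡ 49
7^41 = 7^32·7^8·7^1 ≡ 1  ← first divisor giving 1
The order is 41.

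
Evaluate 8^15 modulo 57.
56

Repeated squaring. Binary of 15 = 1111.
8^1 ≡ 8 (mod 57); 8^2 ≡ 7 (mod 57); 8^4 ≡ 49 (mod 57); 8^8 ≡ 7 (mod 57)
8^15 = 8^1 × 8^2 × 8^4 × 8^8 ≡ 56 (mod 57)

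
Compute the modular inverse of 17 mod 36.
17

gcd(17, 36) = 1, so the inverse exists.
Extended Euclidean algorithm on (36, 17):
36 = 2 × 17 + 2  ⟹  2 = (1)·36 + (-2)·17
17 = 8 × 2 + 1  ⟹  1 = (-8)·36 + (17)·17
So (17)·17 ≡ 1 (mod 36), i.e. 17^(-1) ≡ 17 (mod 36).
Check: 17 × 17 = 289 ≡ 1 (mod 36)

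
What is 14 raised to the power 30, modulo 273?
196

Repeated squaring. Binary of 30 = 11110.
14^1 ≡ 14 (mod 273); 14^2 ≡ 196 (mod 273); 14^4 ≡ 196 (mod 273); 14^8 ≡ 196 (mod 273); 14^16 ≡ 196 (mod 273)
14^30 = 14^2 × 14^4 × 14^8 × 14^16 ≡ 196 (mod 273)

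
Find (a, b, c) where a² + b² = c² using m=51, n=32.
(1577, 3264, 3625)

Euclid's formula: a = m² - n², b = 2mn, c = m² + n²
m = 51, n = 32
a = 51² - 32² = 2601 - 1024 = 1577
b = 2 × 51 × 32 = 3264
c = 51² + 32² = 2601 + 1024 = 3625
Verification: 1577² + 3264² = 2486929 + 10653696 = 13140625 = 3625² ✓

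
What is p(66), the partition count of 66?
2323520

p(n) counts ways to write n as a sum of positive integers (order ignored).
Euler's pentagonal recurrence: p(k) = p(k-1) + p(k-2) - p(k-5) - p(k-7) + p(k-12) + p(k-15) - ... (offsets j(3j∓1)/2, signs ++--, p(0)=1, p(<0)=0).
DP table for k = 0..65: p(0)=1, p(1)=1, p(2)=2, p(3)=3, p(4)=5, p(5)=7, p(6)=11, p(7)=15, p(8)=22, p(9)=30, p(10)=42, p(11)=56, p(12)=77, p(13)=101, p(14)=135, p(15)=176, p(16)=231, p(17)=297, p(18)=385, p(19)=490, p(20)=627, p(21)=792, p(22)=1002, p(23)=1255, p(24)=1575, p(25)=1958, p(26)=2436, p(27)=3010, p(28)=3718, p(29)=4565, p(30)=5604, p(31)=6842, p(32)=8349, p(33)=10143, p(34)=12310, p(35)=14883, p(36)=17977, p(37)=21637, p(38)=26015, p(39)=31185, p(40)=37338, p(41)=44583, p(42)=53174, p(43)=63261, p(44)=75175, p(45)=89134, p(46)=105558, p(47)=124754, p(48)=147273, p(49)=173525, p(50)=204226, p(51)=239943, p(52)=281589, p(53)=329931, p(54)=386155, p(55)=451276, p(56)=526823, p(57)=614154, p(58)=715220, p(59)=831820, p(60)=966467, p(61)=1121505, p(62)=1300156, p(63)=1505499, p(64)=1741630, p(65)=2012558.
Final step: p(66) = p(65) + p(64) - p(61) - p(59) + p(54) + p(51) - p(44) - p(40) + p(31) + p(26) - p(15) - p(9)
= 2012558 + 1741630 - 1121505 - 831820 + 386155 + 239943 - 75175 - 37338 + 6842 + 2436 - 176 - 30
= 2323520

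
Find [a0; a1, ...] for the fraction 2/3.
[0; 1, 2]

Euclidean algorithm steps:
2 = 0 × 3 + 2
3 = 1 × 2 + 1
2 = 2 × 1 + 0
Continued fraction: [0; 1, 2]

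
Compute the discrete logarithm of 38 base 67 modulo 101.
37

Baby-step giant-step with step n = ⌈√101⌉ = 11.
Baby steps 67^j mod 101 (j:value) for j=0..10: 0:1, 1:67, 2:45, 3:86, 4:5, 5:32, 6:23, 7:26, 8:25, 9:59, 10:14.
Giant-step multiplier: 67^(-11) ≡ 67^(100-11) = 67^89 ≡ 7 (mod 101).
Giant steps γ_i = 38·7^i mod 101: γ_0=38, γ_1=64, γ_2=44, γ_3=5 (in table at j=4).
x = i·n + j = 3·11 + 4 = 37.
Check: 67^37 ≡ 38 (mod 101).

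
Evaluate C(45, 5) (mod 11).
0

Using Lucas' theorem:
Write n=45 and k=5 in base 11:
n in base 11: [4, 1]
k in base 11: [0, 5]
C(45,5) mod 11 = ∏ C(n_i, k_i) mod 11
Digit binomials (mod 11): C(4,0) = 1; C(1,5) = 0 (k_i > n_i)
Product: 1 × 0 = 0 ≡ 0 (mod 11)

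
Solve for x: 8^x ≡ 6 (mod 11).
3

Baby-step giant-step with step n = ⌈√11⌉ = 4.
Baby steps 8^j mod 11 (j:value) for j=0..3: 0:1, 1:8, 2:9, 3:6.
h = 6 is already in the table at j=3, so x = 3.
Check: 8^3 ≡ 6 (mod 11).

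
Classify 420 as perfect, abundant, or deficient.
abundant

Proper divisors of 420: sum = 1 + 2 + 3 + 4 + 5 + 6 + 7 + 10 + ... + 84 + 105 + 140 + 210 (23 divisors) = 924
Since 924 > 420, 420 is abundant.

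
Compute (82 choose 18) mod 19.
0

Using Lucas' theorem:
Write n=82 and k=18 in base 19:
n in base 19: [4, 6]
k in base 19: [0, 18]
C(82,18) mod 19 = ∏ C(n_i, k_i) mod 19
Digit binomials (mod 19): C(4,0) = 1; C(6,18) = 0 (k_i > n_i)
Product: 1 × 0 = 0 ≡ 0 (mod 19)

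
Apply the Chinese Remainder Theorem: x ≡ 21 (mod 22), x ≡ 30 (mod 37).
659

Using Chinese Remainder Theorem:
M = 22 × 37 = 814
M1 = 37, M2 = 22
y1 = 37^(-1) mod 22 = 3
y2 = 22^(-1) mod 37 = 32
x = (21×37×3 + 30×22×32) mod 814 = 659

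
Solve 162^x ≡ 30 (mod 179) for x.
61

Baby-step giant-step with step n = ⌈√179⌉ = 14.
Baby steps 162^j mod 179 (j:value) for j=0..13: 0:1, 1:162, 2:110, 3:99, 4:107, 5:150, 6:135, 7:32, 8:172, 9:119, 10:125, 11:23, 12:146, 13:24.
Giant-step multiplier: 162^(-14) ≡ 162^(178-14) = 162^164 ≡ 68 (mod 179).
Giant steps γ_i = 30·68^i mod 179: γ_0=30, γ_1=71, γ_2=174, γ_3=18, γ_4=150 (in table at j=5).
x = i·n + j = 4·14 + 5 = 61.
Check: 162^61 ≡ 30 (mod 179).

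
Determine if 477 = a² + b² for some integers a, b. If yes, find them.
6² + 21² (a=6, b=21)

Factorization: 477 = 3^2 × 53
By Fermat: n is sum of two squares iff every prime p ≡ 3 (mod 4) appears to even power.
All primes ≡ 3 (mod 4) appear to even power.
Search a = 0, 1, 2, … for 477 - a² a perfect square: first hit at a = 6: 477 - 36 = 441 = 21².
477 = 6² + 21² = 36 + 441 ✓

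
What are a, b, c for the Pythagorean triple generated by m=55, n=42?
(1261, 4620, 4789)

Euclid's formula: a = m² - n², b = 2mn, c = m² + n²
m = 55, n = 42
a = 55² - 42² = 3025 - 1764 = 1261
b = 2 × 55 × 42 = 4620
c = 55² + 42² = 3025 + 1764 = 4789
Verification: 1261² + 4620² = 1590121 + 21344400 = 22934521 = 4789² ✓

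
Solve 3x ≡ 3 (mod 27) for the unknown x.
x ≡ 1 (mod 9)

gcd(3, 27) = 3, which divides 3, so solutions exist.
Divide through by 3: x ≡ 1 (mod 9).
The coefficient of x is now 1, so x ≡ 1 (mod 9).
Check: 3 × 1 = 3 ≡ 3 (mod 27).
x ≡ 1 (mod 9), giving 3 solutions mod 27.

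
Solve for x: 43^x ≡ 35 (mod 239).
41

Baby-step giant-step with step n = ⌈√239⌉ = 16.
Baby steps 43^j mod 239 (j:value) for j=0..15: 0:1, 1:43, 2:176, 3:159, 4:145, 5:21, 6:186, 7:111, 8:232, 9:177, 10:202, 11:82, 12:180, 13:92, 14:132, 15:179.
Giant-step multiplier: 43^(-16) ≡ 43^(238-16) = 43^222 ≡ 200 (mod 239).
Giant steps γ_i = 35·200^i mod 239: γ_0=35, γ_1=69, γ_2=177 (in table at j=9).
x = i·n + j = 2·16 + 9 = 41.
Check: 43^41 ≡ 35 (mod 239).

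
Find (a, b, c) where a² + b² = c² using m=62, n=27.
(3115, 3348, 4573)

Euclid's formula: a = m² - n², b = 2mn, c = m² + n²
m = 62, n = 27
a = 62² - 27² = 3844 - 729 = 3115
b = 2 × 62 × 27 = 3348
c = 62² + 27² = 3844 + 729 = 4573
Verification: 3115² + 3348² = 9703225 + 11209104 = 20912329 = 4573² ✓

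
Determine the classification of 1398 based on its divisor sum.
abundant

Proper divisors of 1398: sum = 1 + 2 + 3 + 6 + 233 + 466 + 699 = 1410
Since 1410 > 1398, 1398 is abundant.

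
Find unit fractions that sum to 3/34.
1/12 + 1/204

Greedy algorithm:
3/34: ceiling(34/3) = 12, use 1/12
1/204: ceiling(204/1) = 204, use 1/204
Result: 3/34 = 1/12 + 1/204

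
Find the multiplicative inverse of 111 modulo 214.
27

gcd(111, 214) = 1, so the inverse exists.
Extended Euclidean algorithm on (214, 111):
214 = 1 × 111 + 103  ⟹  103 = (1)·214 + (-1)·111
111 = 1 × 103 + 8  ⟹  8 = (-1)·214 + (2)·111
103 = 12 × 8 + 7  ⟹  7 = (13)·214 + (-25)·111
8 = 1 × 7 + 1  ⟹  1 = (-14)·214 + (27)·111
So (27)·111 ≡ 1 (mod 214), i.e. 111^(-1) ≡ 27 (mod 214).
Check: 111 × 27 = 2997 ≡ 1 (mod 214)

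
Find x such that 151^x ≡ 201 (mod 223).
106

Baby-step giant-step with step n = ⌈√223⌉ = 15.
Baby steps 151^j mod 223 (j:value) for j=0..14: 0:1, 1:151, 2:55, 3:54, 4:126, 5:71, 6:17, 7:114, 8:43, 9:26, 10:135, 11:92, 12:66, 13:154, 14:62.
Giant-step multiplier: 151^(-15) ≡ 151^(222-15) = 151^207 ≡ 167 (mod 223).
Giant steps γ_i = 201·167^i mod 223: γ_0=201, γ_1=117, γ_2=138, γ_3=77, γ_4=148, γ_5=186, γ_6=65, γ_7=151 (in table at j=1).
x = i·n + j = 7·15 + 1 = 106.
Check: 151^106 ≡ 201 (mod 223).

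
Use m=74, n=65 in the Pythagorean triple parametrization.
(1251, 9620, 9701)

Euclid's formula: a = m² - n², b = 2mn, c = m² + n²
m = 74, n = 65
a = 74² - 65² = 5476 - 4225 = 1251
b = 2 × 74 × 65 = 9620
c = 74² + 65² = 5476 + 4225 = 9701
Verification: 1251² + 9620² = 1565001 + 92544400 = 94109401 = 9701² ✓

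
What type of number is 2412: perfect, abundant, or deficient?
abundant

Proper divisors of 2412: sum = 1 + 2 + 3 + 4 + 6 + 9 + 12 + 18 + ... + 402 + 603 + 804 + 1206 (17 divisors) = 3776
Since 3776 > 2412, 2412 is abundant.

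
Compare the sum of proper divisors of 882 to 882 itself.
abundant

Proper divisors of 882: sum = 1 + 2 + 3 + 6 + 7 + 9 + 14 + 18 + ... + 126 + 147 + 294 + 441 (17 divisors) = 1341
Since 1341 > 882, 882 is abundant.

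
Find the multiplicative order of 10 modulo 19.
18

19 is prime, so ord(10) divides φ(19) = 18.
Divisors of 18: 1, 2, 3, 6, 9, 18.
Repeated squaring: 10^1 ≡ 10, 10^2 ≡ 5, 10^4 ≡ 6, 10^8 ≡ 17, 10^16 ≡ 4 (mod 19).
Test 10^d mod 19 for each divisor d in increasing order:
10^1 ≡ 10
10^2 ≡ 5
10^3 = 10^2·10^1 ≡ 12
10^6 = 10^4·10^2 ≡ 11
10^9 = 10^8·10^1 ≡ 18
10^18 = 10^16·10^2 ≡ 1  ← first divisor giving 1
The order is 18.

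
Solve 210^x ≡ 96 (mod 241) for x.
52

Baby-step giant-step with step n = ⌈√241⌉ = 16.
Baby steps 210^j mod 241 (j:value) for j=0..15: 0:1, 1:210, 2:238, 3:93, 4:9, 5:203, 6:214, 7:114, 8:81, 9:140, 10:239, 11:62, 12:6, 13:55, 14:223, 15:76.
Giant-step multiplier: 210^(-16) ≡ 210^(240-16) = 210^224 ≡ 183 (mod 241).
Giant steps γ_i = 96·183^i mod 241: γ_0=96, γ_1=216, γ_2=4, γ_3=9 (in table at j=4).
x = i·n + j = 3·16 + 4 = 52.
Check: 210^52 ≡ 96 (mod 241).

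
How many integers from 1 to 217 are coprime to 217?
180

217 = 7 × 31
φ(n) = n × ∏(1 - 1/p) for each prime p dividing n
φ(217) = 217 × (1 - 1/7) × (1 - 1/31) = 180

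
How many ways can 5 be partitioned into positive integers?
7

p(n) counts ways to write n as a sum of positive integers (order ignored).
Examples: 5; 4 + 1; 3 + 2; 3 + 1 + 1; 2 + 2 + 1; ... (7 total)
p(5) = 7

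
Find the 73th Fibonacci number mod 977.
323

Matrix identity: Q^n = [[F_(n+1), F_n], [F_n, F_(n-1)]] with Q = [[1,1],[1,0]].
n = 73 = 1001001₂. Square-and-multiply, entries mod 977:
Q^1 = [[1,1],[1,0]]
Q^2 = (Q^1)² = [[2,1],[1,1]]
Q^4 = (Q^2)² = [[5,3],[3,2]]
Q^9 = (Q^4)²·Q = [[55,34],[34,21]]
Q^18 = (Q^9)² = [[273,630],[630,620]]
Q^36 = (Q^18)² = [[515,815],[815,677]]
Q^73 = (Q^36)²·Q = [[665,323],[323,342]]
F_73 mod 977 = Q^73[0][1] = 323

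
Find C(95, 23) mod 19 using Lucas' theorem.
0

Using Lucas' theorem:
Write n=95 and k=23 in base 19:
n in base 19: [5, 0]
k in base 19: [1, 4]
C(95,23) mod 19 = ∏ C(n_i, k_i) mod 19
Digit binomials (mod 19): C(5,1) = 5; C(0,4) = 0 (k_i > n_i)
Product: 5 × 0 = 0 ≡ 0 (mod 19)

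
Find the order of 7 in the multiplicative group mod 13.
12

13 is prime, so ord(7) divides φ(13) = 12.
Divisors of 12: 1, 2, 3, 4, 6, 12.
Repeated squaring: 7^1 ≡ 7, 7^2 ≡ 10, 7^4 ≡ 9, 7^8 ≡ 3 (mod 13).
Test 7^d mod 13 for each divisor d in increasing order:
7^1 ≡ 7
7^2 ≡ 10
7^3 = 7^2·7^1 ≡ 5
7^4 ≡ 9
7^6 = 7^4·7^2 ≡ 12
7^12 = 7^8·7^4 ≡ 1  ← first divisor giving 1
The order is 12.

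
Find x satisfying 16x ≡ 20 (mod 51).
x ≡ 14 (mod 51)

gcd(16, 51) = 1, which divides 20, so solutions exist.
Find 16^(-1) mod 51 by the extended Euclidean algorithm:
51 = 3 × 16 + 3  ⟹  3 = (1)·51 + (-3)·16
16 = 5 × 3 + 1  ⟹  1 = (-5)·51 + (16)·16
So (16)·16 ≡ 1 (mod 51), i.e. 16^(-1) ≡ 16 (mod 51).
x ≡ 16 × 20 = 320 ≡ 14 (mod 51).
Check: 16 × 14 = 224 ≡ 20 (mod 51).
Unique solution: x ≡ 14 (mod 51)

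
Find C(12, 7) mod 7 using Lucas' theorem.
1

Using Lucas' theorem:
Write n=12 and k=7 in base 7:
n in base 7: [1, 5]
k in base 7: [1, 0]
C(12,7) mod 7 = ∏ C(n_i, k_i) mod 7
Digit binomials (mod 7): C(1,1) = 1; C(5,0) = 1
Product: 1 × 1 = 1 ≡ 1 (mod 7)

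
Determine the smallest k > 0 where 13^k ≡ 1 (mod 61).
3

61 is prime, so ord(13) divides φ(61) = 60.
Divisors of 60: 1, 2, 3, 4, 5, 6, 10, 12, 15, 20, 30, 60.
Repeated squaring: 13^1 ≡ 13, 13^2 ≡ 47, 13^4 ≡ 13, 13^8 ≡ 47, 13^16 ≡ 13, 13^32 ≡ 47 (mod 61).
Test 13^d mod 61 for each divisor d in increasing order:
13^1 ≡ 13
13^2 ≡ 47
13^3 = 13^2·13^1 ≡ 1  ← first divisor giving 1
The order is 3.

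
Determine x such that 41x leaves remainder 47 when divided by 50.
x ≡ 17 (mod 50)

gcd(41, 50) = 1, which divides 47, so solutions exist.
Find 41^(-1) mod 50 by the extended Euclidean algorithm:
50 = 1 × 41 + 9  ⟹  9 = (1)·50 + (-1)·41
41 = 4 × 9 + 5  ⟹  5 = (-4)·50 + (5)·41
9 = 1 × 5 + 4  ⟹  4 = (5)·50 + (-6)·41
5 = 1 × 4 + 1  ⟹  1 = (-9)·50 + (11)·41
So (11)·41 ≡ 1 (mod 50), i.e. 41^(-1) ≡ 11 (mod 50).
x ≡ 11 × 47 = 517 ≡ 17 (mod 50).
Check: 41 × 17 = 697 ≡ 47 (mod 50).
Unique solution: x ≡ 17 (mod 50)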